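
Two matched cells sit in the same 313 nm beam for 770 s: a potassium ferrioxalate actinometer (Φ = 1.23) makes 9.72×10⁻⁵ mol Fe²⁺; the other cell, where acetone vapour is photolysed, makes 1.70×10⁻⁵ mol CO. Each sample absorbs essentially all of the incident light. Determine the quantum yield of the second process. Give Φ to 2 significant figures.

Φ = 0.22

Photons absorbed by the actinometer: 9.72×10⁻⁵ / 1.23 = 7.902×10⁻⁵ mol.
Φ(unknown) = 1.70×10⁻⁵ / 7.902×10⁻⁵ = 0.22.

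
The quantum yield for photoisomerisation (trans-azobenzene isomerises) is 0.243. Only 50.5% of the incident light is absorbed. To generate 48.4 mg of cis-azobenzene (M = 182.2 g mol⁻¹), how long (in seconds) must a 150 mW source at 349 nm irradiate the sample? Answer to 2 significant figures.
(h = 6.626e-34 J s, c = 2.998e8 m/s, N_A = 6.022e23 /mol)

Product: 48.4 mg / 182.2 g mol⁻¹ = 2.656e-4 mol.
Photons that must be absorbed: 2.656e-4 / 0.243 = 0.001093 mol.
Incident photons needed: 0.001093 / 0.505 = 0.002164 mol.
Photon energy: hc/λ = 5.692e-19 J; per mole, 3.428e5 J mol⁻¹.
Energy required: 0.002164 × 3.428e5 = 741.8 J.
Time: 741.8 J / 0.15 W = 4900 s.

t ≈ 4900 s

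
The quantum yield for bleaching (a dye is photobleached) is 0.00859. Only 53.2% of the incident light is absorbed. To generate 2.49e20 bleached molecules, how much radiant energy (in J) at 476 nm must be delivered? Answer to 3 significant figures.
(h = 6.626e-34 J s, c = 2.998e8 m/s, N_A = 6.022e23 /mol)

Product: 2.49e20 / 6.022e23 = 4.135e-4 mol.
Photons that must be absorbed: 4.135e-4 / 0.00859 = 0.04814 mol.
Incident photons needed: 0.04814 / 0.532 = 0.09049 mol.
Photon energy: hc/λ = 4.173e-19 J; per mole, 2.513e5 J mol⁻¹.
Energy required: 0.09049 × 2.513e5 = 2.27e4 J.

2.27e4 J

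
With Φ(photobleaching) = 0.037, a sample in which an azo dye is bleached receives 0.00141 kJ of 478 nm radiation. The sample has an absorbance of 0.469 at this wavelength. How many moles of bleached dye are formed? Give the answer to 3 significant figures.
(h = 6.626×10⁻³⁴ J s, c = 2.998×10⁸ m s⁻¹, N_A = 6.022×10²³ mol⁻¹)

Photon energy at 478 nm: hc/λ = (6.626×10⁻³⁴)(2.998×10⁸)/(478×10⁻⁹) = 4.156×10⁻¹⁹ J.
Incident energy: 0.00141 kJ = 1.41 J.
Photons incident: 1.41 / 4.156×10⁻¹⁹ = 3.393×10¹⁸, i.e. 3.393×10¹⁸/6.022×10²³ = 5.634×10⁻⁶ mol.
Fraction absorbed: 1 − 10^(−0.469) = 0.6604.
Photons absorbed: 0.6604 × 5.634×10⁻⁶ = 3.721×10⁻⁶ mol.
Product: Φ × n_abs = 0.037 × 3.721×10⁻⁶ = 1.377×10⁻⁷ mol.

1.38×10⁻⁷ mol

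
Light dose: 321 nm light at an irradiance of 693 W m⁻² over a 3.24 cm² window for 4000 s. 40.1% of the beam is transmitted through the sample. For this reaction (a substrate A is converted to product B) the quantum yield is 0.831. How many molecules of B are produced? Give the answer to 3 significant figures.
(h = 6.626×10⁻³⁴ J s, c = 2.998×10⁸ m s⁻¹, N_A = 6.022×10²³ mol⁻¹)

Photon energy at 321 nm: hc/λ = (6.626×10⁻³⁴)(2.998×10⁸)/(321×10⁻⁹) = 6.188×10⁻¹⁹ J.
Energy delivered: (693 W m⁻²)(3.24×10⁻⁴ m²)(4000 s) = 898.1 J.
Photons incident: 898.1 / 6.188×10⁻¹⁹ = 1.451×10²¹, i.e. 1.451×10²¹/6.022×10²³ = 0.002409 mol.
Fraction absorbed: 1 − 40.1/100 = 0.5990.
Photons absorbed: 0.5990 × 0.002409 = 0.001443 mol.
Product: Φ × n_abs = 0.831 × 0.001443 = 0.001199 mol.
As a count: 0.001199 × 6.022×10²³ = 7.22×10²⁰.

7.22×10²⁰ molecules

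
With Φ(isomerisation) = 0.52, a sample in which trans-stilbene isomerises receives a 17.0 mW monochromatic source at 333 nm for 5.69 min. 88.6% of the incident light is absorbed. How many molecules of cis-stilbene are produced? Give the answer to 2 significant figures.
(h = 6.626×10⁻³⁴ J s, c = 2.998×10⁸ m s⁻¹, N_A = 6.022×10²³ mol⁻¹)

Photon energy at 333 nm: hc/λ = (6.626×10⁻³⁴)(2.998×10⁸)/(333×10⁻⁹) = 5.965×10⁻¹⁹ J.
Energy delivered: (17.0 mW)(341.4 s) = 5.804 J.
Photons incident: 5.804 / 5.965×10⁻¹⁹ = 9.730×10¹⁸, i.e. 9.730×10¹⁸/6.022×10²³ = 1.616×10⁻⁵ mol.
Photons absorbed: 0.886 × 1.616×10⁻⁵ = 1.432×10⁻⁵ mol.
Product: Φ × n_abs = 0.52 × 1.432×10⁻⁵ = 7.446×10⁻⁶ mol.
As a count: 7.446×10⁻⁶ × 6.022×10²³ = 4.5×10¹⁸.

4.5×10¹⁸ molecules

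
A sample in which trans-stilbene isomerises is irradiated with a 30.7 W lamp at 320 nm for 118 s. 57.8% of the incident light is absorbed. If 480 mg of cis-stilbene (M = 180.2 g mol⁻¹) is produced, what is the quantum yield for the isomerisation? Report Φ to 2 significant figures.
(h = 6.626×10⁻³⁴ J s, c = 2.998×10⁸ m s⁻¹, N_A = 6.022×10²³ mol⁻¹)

Φ = 0.48

Product: 480 mg / 180.2 g mol⁻¹ = 0.002664 mol.
Photon energy at 320 nm: hc/λ = (6.626×10⁻³⁴)(2.998×10⁸)/(320×10⁻⁹) = 6.208×10⁻¹⁹ J.
Energy delivered: (30.7 W)(118 s) = 3623 J.
Photons incident: 3623 / 6.208×10⁻¹⁹ = 5.836×10²¹, i.e. 5.836×10²¹/6.022×10²³ = 0.009691 mol.
Photons absorbed: 0.578 × 0.009691 = 0.005601 mol.
Φ = 0.002664 mol / 0.005601 mol photons = 0.48.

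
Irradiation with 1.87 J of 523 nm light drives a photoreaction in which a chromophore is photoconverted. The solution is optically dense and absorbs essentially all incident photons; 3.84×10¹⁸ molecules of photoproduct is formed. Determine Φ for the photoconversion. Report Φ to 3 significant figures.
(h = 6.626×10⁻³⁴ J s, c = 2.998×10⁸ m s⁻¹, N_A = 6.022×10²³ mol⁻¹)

Product: 3.84×10¹⁸ / 6.022×10²³ = 6.377×10⁻⁶ mol.
Photon energy at 523 nm: hc/λ = (6.626×10⁻³⁴)(2.998×10⁸)/(523×10⁻⁹) = 3.798×10⁻¹⁹ J.
Photons incident: 1.87 / 3.798×10⁻¹⁹ = 4.924×10¹⁸, i.e. 4.924×10¹⁸/6.022×10²³ = 8.177×10⁻⁶ mol.
Φ = 6.377×10⁻⁶ mol / 8.177×10⁻⁶ mol photons = 0.780.

Φ = 0.780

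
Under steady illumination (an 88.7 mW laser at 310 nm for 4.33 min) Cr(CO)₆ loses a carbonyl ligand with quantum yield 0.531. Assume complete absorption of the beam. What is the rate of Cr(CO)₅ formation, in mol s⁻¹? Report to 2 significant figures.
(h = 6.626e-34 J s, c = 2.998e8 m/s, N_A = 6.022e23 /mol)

Photon energy at 310 nm: hc/λ = (6.626e-34)(2.998e8)/(310e-9) = 6.408e-19 J.
Energy delivered: (88.7 mW)(259.8 s) = 23.04 J.
Photons incident: 23.04 / 6.408e-19 = 3.596e19, i.e. 3.596e19/6.022e23 = 5.971e-5 mol.
Product formed: 0.531 × 5.971e-5 = 3.171e-5 mol.
Rate: 3.171e-5 / 259.8 s = 1.2e-7 mol s⁻¹.

1.2e-7 mol s⁻¹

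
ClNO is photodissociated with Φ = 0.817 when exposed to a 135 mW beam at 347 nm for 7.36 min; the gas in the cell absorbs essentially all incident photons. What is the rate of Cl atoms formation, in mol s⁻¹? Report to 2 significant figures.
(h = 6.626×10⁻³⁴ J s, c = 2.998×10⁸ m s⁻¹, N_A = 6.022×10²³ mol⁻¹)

3.2×10⁻⁷ mol s⁻¹

Photon energy at 347 nm: hc/λ = (6.626×10⁻³⁴)(2.998×10⁸)/(347×10⁻⁹) = 5.725×10⁻¹⁹ J.
Energy delivered: (135 mW)(441.6 s) = 59.62 J.
Photons incident: 59.62 / 5.725×10⁻¹⁹ = 1.041×10²⁰, i.e. 1.041×10²⁰/6.022×10²³ = 1.729×10⁻⁴ mol.
Product formed: 0.817 × 1.729×10⁻⁴ = 1.413×10⁻⁴ mol.
Rate: 1.413×10⁻⁴ / 441.6 s = 3.2×10⁻⁷ mol s⁻¹.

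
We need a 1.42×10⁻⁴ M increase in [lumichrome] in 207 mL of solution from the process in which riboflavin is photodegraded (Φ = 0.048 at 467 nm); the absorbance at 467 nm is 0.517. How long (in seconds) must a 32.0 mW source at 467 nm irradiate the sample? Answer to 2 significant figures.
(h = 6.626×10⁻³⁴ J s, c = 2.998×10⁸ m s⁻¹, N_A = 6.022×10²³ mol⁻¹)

t ≈ 7000 s

Product: (1.42×10⁻⁴ M)(0.207 L) = 2.939×10⁻⁵ mol.
Photons that must be absorbed: 2.939×10⁻⁵ / 0.048 = 6.123×10⁻⁴ mol.
Fraction absorbed: 1 − 10^(−0.517) = 0.6959.
Incident photons needed: 6.123×10⁻⁴ / 0.6959 = 8.799×10⁻⁴ mol.
Photon energy: hc/λ = 4.254×10⁻¹⁹ J; per mole, 2.562×10⁵ J mol⁻¹.
Energy required: 8.799×10⁻⁴ × 2.562×10⁵ = 225.4 J.
Time: 225.4 J / 0.032 W = 7000 s.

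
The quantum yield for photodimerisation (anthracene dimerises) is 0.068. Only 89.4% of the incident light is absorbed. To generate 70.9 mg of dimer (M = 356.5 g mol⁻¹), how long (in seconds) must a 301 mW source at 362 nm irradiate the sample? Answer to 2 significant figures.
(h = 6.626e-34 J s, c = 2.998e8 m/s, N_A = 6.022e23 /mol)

Product: 70.9 mg / 356.5 g mol⁻¹ = 1.989e-4 mol.
Photons that must be absorbed: 1.989e-4 / 0.068 = 0.002925 mol.
Incident photons needed: 0.002925 / 0.894 = 0.003272 mol.
Photon energy: hc/λ = 5.487e-19 J; per mole, 3.304e5 J mol⁻¹.
Energy required: 0.003272 × 3.304e5 = 1081 J.
Time: 1081 J / 0.301 W = 3600 s.

t ≈ 3600 s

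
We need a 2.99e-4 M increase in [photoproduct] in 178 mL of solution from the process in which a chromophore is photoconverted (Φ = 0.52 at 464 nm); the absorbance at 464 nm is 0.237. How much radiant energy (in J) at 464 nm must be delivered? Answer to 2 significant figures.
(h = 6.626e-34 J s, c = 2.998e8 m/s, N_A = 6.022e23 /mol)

Product: (2.99e-4 M)(0.178 L) = 5.322e-5 mol.
Photons that must be absorbed: 5.322e-5 / 0.52 = 1.023e-4 mol.
Fraction absorbed: 1 − 10^(−0.237) = 0.4206.
Incident photons needed: 1.023e-4 / 0.4206 = 2.432e-4 mol.
Photon energy: hc/λ = 4.281e-19 J; per mole, 2.578e5 J mol⁻¹.
Energy required: 2.432e-4 × 2.578e5 = 63 J.

63 J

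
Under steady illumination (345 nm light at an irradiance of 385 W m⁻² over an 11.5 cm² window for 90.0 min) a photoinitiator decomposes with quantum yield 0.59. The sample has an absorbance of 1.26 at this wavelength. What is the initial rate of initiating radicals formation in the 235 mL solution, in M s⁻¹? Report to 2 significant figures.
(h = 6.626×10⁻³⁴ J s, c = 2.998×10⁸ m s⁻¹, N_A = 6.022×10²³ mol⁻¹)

3.0×10⁻⁶ M s⁻¹

Photon energy at 345 nm: hc/λ = (6.626×10⁻³⁴)(2.998×10⁸)/(345×10⁻⁹) = 5.758×10⁻¹⁹ J.
Energy delivered: (385 W m⁻²)(11.5×10⁻⁴ m²)(5400 s) = 2391 J.
Photons incident: 2391 / 5.758×10⁻¹⁹ = 4.152×10²¹, i.e. 4.152×10²¹/6.022×10²³ = 0.006895 mol.
Fraction absorbed: 1 − 10^(−1.26) = 0.9450.
Photons absorbed: 0.9450 × 0.006895 = 0.006516 mol.
Product formed: 0.59 × 0.006516 = 0.003844 mol.
Rate: 0.003844 mol / (5400 s × 0.235 L) = 3.0×10⁻⁶ M s⁻¹.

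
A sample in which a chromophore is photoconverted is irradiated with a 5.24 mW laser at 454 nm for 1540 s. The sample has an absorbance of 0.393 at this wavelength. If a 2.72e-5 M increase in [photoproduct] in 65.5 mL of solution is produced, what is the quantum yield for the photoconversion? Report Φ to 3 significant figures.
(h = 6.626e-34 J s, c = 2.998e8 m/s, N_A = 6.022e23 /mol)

Product: (2.72e-5 M)(0.0655 L) = 1.782e-6 mol.
Photon energy at 454 nm: hc/λ = (6.626e-34)(2.998e8)/(454e-9) = 4.375e-19 J.
Energy delivered: (5.24 mW)(1540 s) = 8.070 J.
Photons incident: 8.070 / 4.375e-19 = 1.845e19, i.e. 1.845e19/6.022e23 = 3.064e-5 mol.
Fraction absorbed: 1 − 10^(−0.393) = 0.5954.
Photons absorbed: 0.5954 × 3.064e-5 = 1.824e-5 mol.
Φ = 1.782e-6 mol / 1.824e-5 mol photons = 0.0977.

Φ = 0.0977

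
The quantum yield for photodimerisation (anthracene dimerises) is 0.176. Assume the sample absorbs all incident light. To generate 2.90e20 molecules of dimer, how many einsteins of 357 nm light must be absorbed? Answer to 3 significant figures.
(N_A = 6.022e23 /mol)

Product: 2.90e20 / 6.022e23 = 4.816e-4 mol.
Photons that must be absorbed: 4.816e-4 / 0.176 = 0.002736 mol.

0.00274 einstein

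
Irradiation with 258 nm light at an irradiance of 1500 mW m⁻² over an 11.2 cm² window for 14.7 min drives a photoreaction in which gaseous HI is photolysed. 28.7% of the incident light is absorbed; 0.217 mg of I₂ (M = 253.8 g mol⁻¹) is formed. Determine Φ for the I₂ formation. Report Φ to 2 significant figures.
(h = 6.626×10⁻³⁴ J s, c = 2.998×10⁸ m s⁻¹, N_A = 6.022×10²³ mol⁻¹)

Product: 0.217 mg / 253.8 g mol⁻¹ = 8.550×10⁻⁷ mol.
Photon energy at 258 nm: hc/λ = (6.626×10⁻³⁴)(2.998×10⁸)/(258×10⁻⁹) = 7.700×10⁻¹⁹ J.
Energy delivered: (1500 mW m⁻²)(11.2×10⁻⁴ m²)(882 s) = 1.482 J.
Photons incident: 1.482 / 7.700×10⁻¹⁹ = 1.925×10¹⁸, i.e. 1.925×10¹⁸/6.022×10²³ = 3.197×10⁻⁶ mol.
Photons absorbed: 0.287 × 3.197×10⁻⁶ = 9.175×10⁻⁷ mol.
Φ = 8.550×10⁻⁷ mol / 9.175×10⁻⁷ mol photons = 0.93.

Φ = 0.93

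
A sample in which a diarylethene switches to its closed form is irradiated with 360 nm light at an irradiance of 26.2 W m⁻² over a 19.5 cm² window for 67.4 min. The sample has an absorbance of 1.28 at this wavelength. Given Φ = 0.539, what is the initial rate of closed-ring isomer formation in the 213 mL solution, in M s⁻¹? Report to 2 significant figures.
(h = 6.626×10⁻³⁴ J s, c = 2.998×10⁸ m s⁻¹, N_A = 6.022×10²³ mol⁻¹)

Photon energy at 360 nm: hc/λ = (6.626×10⁻³⁴)(2.998×10⁸)/(360×10⁻⁹) = 5.518×10⁻¹⁹ J.
Energy delivered: (26.2 W m⁻²)(19.5×10⁻⁴ m²)(4044 s) = 206.6 J.
Photons incident: 206.6 / 5.518×10⁻¹⁹ = 3.744×10²⁰, i.e. 3.744×10²⁰/6.022×10²³ = 6.217×10⁻⁴ mol.
Fraction absorbed: 1 − 10^(−1.28) = 0.9475.
Photons absorbed: 0.9475 × 6.217×10⁻⁴ = 5.891×10⁻⁴ mol.
Product formed: 0.539 × 5.891×10⁻⁴ = 3.175×10⁻⁴ mol.
Rate: 3.175×10⁻⁴ mol / (4044 s × 0.213 L) = 3.7×10⁻⁷ M s⁻¹.

3.7×10⁻⁷ M s⁻¹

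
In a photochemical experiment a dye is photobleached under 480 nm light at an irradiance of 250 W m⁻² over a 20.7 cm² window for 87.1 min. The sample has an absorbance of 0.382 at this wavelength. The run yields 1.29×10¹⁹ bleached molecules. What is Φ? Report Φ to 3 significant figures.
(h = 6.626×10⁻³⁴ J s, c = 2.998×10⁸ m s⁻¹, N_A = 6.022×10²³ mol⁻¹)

Φ = 0.00337

Product: 1.29×10¹⁹ / 6.022×10²³ = 2.142×10⁻⁵ mol.
Photon energy at 480 nm: hc/λ = (6.626×10⁻³⁴)(2.998×10⁸)/(480×10⁻⁹) = 4.138×10⁻¹⁹ J.
Energy delivered: (250 W m⁻²)(20.7×10⁻⁴ m²)(5226 s) = 2704 J.
Photons incident: 2704 / 4.138×10⁻¹⁹ = 6.535×10²¹, i.e. 6.535×10²¹/6.022×10²³ = 0.01085 mol.
Fraction absorbed: 1 − 10^(−0.382) = 0.5850.
Photons absorbed: 0.5850 × 0.01085 = 0.006347 mol.
Φ = 2.142×10⁻⁵ mol / 0.006347 mol photons = 0.00337.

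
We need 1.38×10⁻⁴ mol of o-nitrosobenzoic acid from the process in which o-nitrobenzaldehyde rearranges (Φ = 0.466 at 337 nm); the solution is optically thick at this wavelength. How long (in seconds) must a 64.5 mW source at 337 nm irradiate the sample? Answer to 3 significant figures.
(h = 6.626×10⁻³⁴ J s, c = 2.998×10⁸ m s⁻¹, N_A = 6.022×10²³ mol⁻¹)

t ≈ 1630 s

Photons that must be absorbed: 1.38×10⁻⁴ / 0.466 = 2.961×10⁻⁴ mol.
Photon energy: hc/λ = 5.895×10⁻¹⁹ J; per mole, 3.550×10⁵ J mol⁻¹.
Energy required: 2.961×10⁻⁴ × 3.550×10⁵ = 105.1 J.
Time: 105.1 J / 0.0645 W = 1630 s.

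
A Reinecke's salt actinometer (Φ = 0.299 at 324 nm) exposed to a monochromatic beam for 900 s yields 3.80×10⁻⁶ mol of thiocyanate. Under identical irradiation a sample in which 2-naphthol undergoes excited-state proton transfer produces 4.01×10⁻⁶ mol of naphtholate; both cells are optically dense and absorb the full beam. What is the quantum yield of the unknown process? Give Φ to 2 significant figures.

Φ = 0.32

Photons absorbed by the actinometer: 3.80×10⁻⁶ / 0.299 = 1.271×10⁻⁵ mol.
Φ(unknown) = 4.01×10⁻⁶ / 1.271×10⁻⁵ = 0.32.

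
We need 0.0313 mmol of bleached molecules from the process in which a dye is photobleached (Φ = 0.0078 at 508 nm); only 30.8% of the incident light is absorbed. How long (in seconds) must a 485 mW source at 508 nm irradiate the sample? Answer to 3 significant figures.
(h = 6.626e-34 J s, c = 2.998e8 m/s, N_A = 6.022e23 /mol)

Product: 0.0313 mmol = 3.13e-5 mol.
Photons that must be absorbed: 3.13e-5 / 0.0078 = 0.004013 mol.
Incident photons needed: 0.004013 / 0.308 = 0.01303 mol.
Photon energy: hc/λ = 3.910e-19 J; per mole, 2.355e5 J mol⁻¹.
Energy required: 0.01303 × 2.355e5 = 3069 J.
Time: 3069 J / 0.485 W = 6330 s.

t ≈ 6330 s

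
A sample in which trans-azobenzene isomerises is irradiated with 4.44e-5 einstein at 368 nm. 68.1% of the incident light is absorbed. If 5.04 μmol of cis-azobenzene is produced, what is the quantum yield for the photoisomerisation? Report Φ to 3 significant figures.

Φ = 0.167

Product: 5.04 μmol = 5.04e-6 mol.
Photons absorbed: 0.681 × 4.44e-5 = 3.024e-5 mol.
Φ = 5.04e-6 mol / 3.024e-5 mol photons = 0.167.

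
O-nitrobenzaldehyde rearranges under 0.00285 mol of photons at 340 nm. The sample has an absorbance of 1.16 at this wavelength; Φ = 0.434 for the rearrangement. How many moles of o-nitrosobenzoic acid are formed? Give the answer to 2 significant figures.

Fraction absorbed: 1 − 10^(−1.16) = 0.9308.
Photons absorbed: 0.9308 × 0.00285 = 0.002653 mol.
Product: Φ × n_abs = 0.434 × 0.002653 = 0.001151 mol.

0.0012 mol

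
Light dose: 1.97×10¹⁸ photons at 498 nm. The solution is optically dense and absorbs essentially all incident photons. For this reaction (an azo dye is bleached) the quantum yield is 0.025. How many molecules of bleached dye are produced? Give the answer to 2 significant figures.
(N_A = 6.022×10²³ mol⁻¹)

4.9×10¹⁶ molecules

Moles of photons: 1.97×10¹⁸ / 6.022×10²³ = 3.271×10⁻⁶ mol.
Product: Φ × n_abs = 0.025 × 3.271×10⁻⁶ = 8.178×10⁻⁸ mol.
As a count: 8.178×10⁻⁸ × 6.022×10²³ = 4.9×10¹⁶.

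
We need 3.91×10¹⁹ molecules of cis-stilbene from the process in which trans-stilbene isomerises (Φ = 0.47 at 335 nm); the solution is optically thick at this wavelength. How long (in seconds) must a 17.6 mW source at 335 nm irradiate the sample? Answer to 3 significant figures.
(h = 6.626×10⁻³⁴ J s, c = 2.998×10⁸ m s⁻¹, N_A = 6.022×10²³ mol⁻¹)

Product: 3.91×10¹⁹ / 6.022×10²³ = 6.493×10⁻⁵ mol.
Photons that must be absorbed: 6.493×10⁻⁵ / 0.47 = 1.381×10⁻⁴ mol.
Photon energy: hc/λ = 5.930×10⁻¹⁹ J; per mole, 3.571×10⁵ J mol⁻¹.
Energy required: 1.381×10⁻⁴ × 3.571×10⁵ = 49.32 J.
Time: 49.32 J / 0.0176 W = 2800 s.

t ≈ 2800 s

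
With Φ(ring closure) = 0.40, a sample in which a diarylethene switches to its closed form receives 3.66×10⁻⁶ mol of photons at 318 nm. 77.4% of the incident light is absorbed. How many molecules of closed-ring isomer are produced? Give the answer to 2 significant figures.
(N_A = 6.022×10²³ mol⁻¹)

Photons absorbed: 0.774 × 3.66×10⁻⁶ = 2.833×10⁻⁶ mol.
Product: Φ × n_abs = 0.40 × 2.833×10⁻⁶ = 1.133×10⁻⁶ mol.
As a count: 1.133×10⁻⁶ × 6.022×10²³ = 6.8×10¹⁷.

6.8×10¹⁷ molecules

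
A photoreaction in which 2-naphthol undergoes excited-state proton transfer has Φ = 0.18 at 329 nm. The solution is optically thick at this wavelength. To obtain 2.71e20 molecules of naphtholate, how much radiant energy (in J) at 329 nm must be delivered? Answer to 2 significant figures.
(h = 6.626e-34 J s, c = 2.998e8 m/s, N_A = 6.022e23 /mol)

910 J

Product: 2.71e20 / 6.022e23 = 4.500e-4 mol.
Photons that must be absorbed: 4.500e-4 / 0.18 = 0.002500 mol.
Photon energy: hc/λ = 6.038e-19 J; per mole, 3.636e5 J mol⁻¹.
Energy required: 0.002500 × 3.636e5 = 910 J.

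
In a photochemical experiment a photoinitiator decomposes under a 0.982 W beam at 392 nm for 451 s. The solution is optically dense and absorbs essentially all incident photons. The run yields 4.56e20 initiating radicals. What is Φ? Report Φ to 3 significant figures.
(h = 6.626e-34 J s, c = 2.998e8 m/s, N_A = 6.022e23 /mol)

Product: 4.56e20 / 6.022e23 = 7.572e-4 mol.
Photon energy at 392 nm: hc/λ = (6.626e-34)(2.998e8)/(392e-9) = 5.068e-19 J.
Energy delivered: (0.982 W)(451 s) = 442.9 J.
Photons incident: 442.9 / 5.068e-19 = 8.739e20, i.e. 8.739e20/6.022e23 = 0.001451 mol.
Φ = 7.572e-4 mol / 0.001451 mol photons = 0.522.

Φ = 0.522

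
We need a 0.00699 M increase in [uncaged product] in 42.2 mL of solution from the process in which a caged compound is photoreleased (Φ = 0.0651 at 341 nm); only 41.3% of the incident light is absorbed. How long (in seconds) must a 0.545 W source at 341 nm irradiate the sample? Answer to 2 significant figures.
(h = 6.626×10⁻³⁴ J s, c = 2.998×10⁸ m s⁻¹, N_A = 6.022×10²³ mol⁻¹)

t ≈ 7100 s

Product: (0.00699 M)(0.0422 L) = 2.950×10⁻⁴ mol.
Photons that must be absorbed: 2.950×10⁻⁴ / 0.0651 = 0.004531 mol.
Incident photons needed: 0.004531 / 0.413 = 0.01097 mol.
Photon energy: hc/λ = 5.825×10⁻¹⁹ J; per mole, 3.508×10⁵ J mol⁻¹.
Energy required: 0.01097 × 3.508×10⁵ = 3848 J.
Time: 3848 J / 0.545 W = 7100 s.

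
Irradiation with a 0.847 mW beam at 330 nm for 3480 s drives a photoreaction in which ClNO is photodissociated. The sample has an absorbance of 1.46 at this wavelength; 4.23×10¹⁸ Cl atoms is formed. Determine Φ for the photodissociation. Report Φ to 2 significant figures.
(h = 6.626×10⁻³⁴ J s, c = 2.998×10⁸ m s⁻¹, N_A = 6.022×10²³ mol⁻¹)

Φ = 0.89

Product: 4.23×10¹⁸ / 6.022×10²³ = 7.024×10⁻⁶ mol.
Photon energy at 330 nm: hc/λ = (6.626×10⁻³⁴)(2.998×10⁸)/(330×10⁻⁹) = 6.020×10⁻¹⁹ J.
Energy delivered: (0.847 mW)(3480 s) = 2.948 J.
Photons incident: 2.948 / 6.020×10⁻¹⁹ = 4.897×10¹⁸, i.e. 4.897×10¹⁸/6.022×10²³ = 8.132×10⁻⁶ mol.
Fraction absorbed: 1 − 10^(−1.46) = 0.9653.
Photons absorbed: 0.9653 × 8.132×10⁻⁶ = 7.850×10⁻⁶ mol.
Φ = 7.024×10⁻⁶ mol / 7.850×10⁻⁶ mol photons = 0.89.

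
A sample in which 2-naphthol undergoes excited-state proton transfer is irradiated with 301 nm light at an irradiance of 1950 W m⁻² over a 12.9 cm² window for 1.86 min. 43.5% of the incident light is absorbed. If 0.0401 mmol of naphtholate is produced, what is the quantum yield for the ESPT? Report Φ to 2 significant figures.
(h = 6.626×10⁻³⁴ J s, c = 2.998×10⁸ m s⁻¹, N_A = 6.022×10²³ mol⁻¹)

Φ = 0.13

Product: 0.0401 mmol = 4.01×10⁻⁵ mol.
Photon energy at 301 nm: hc/λ = (6.626×10⁻³⁴)(2.998×10⁸)/(301×10⁻⁹) = 6.600×10⁻¹⁹ J.
Energy delivered: (1950 W m⁻²)(12.9×10⁻⁴ m²)(111.6 s) = 280.7 J.
Photons incident: 280.7 / 6.600×10⁻¹⁹ = 4.253×10²⁰, i.e. 4.253×10²⁰/6.022×10²³ = 7.062×10⁻⁴ mol.
Photons absorbed: 0.435 × 7.062×10⁻⁴ = 3.072×10⁻⁴ mol.
Φ = 4.01×10⁻⁵ mol / 3.072×10⁻⁴ mol photons = 0.13.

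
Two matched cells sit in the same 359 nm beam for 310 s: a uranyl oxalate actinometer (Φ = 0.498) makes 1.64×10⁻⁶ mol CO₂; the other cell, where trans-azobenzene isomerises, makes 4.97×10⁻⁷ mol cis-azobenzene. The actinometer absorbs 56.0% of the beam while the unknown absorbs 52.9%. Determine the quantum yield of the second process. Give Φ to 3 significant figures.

Φ = 0.160

Photons absorbed by the actinometer: 1.64×10⁻⁶ / 0.498 = 3.293×10⁻⁶ mol.
Incident flux: 3.293×10⁻⁶ / 0.560 = 5.880×10⁻⁶ einstein.
Absorbed by unknown: 0.529 × 5.880×10⁻⁶ = 3.111×10⁻⁶ mol.
Φ(unknown) = 4.97×10⁻⁷ / 3.111×10⁻⁶ = 0.160.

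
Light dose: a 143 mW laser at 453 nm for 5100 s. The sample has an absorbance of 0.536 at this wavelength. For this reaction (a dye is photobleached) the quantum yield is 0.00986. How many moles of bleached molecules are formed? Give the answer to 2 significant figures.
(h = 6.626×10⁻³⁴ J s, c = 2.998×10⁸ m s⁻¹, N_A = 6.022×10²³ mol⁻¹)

Photon energy at 453 nm: hc/λ = (6.626×10⁻³⁴)(2.998×10⁸)/(453×10⁻⁹) = 4.385×10⁻¹⁹ J.
Energy delivered: (143 mW)(5100 s) = 729.3 J.
Photons incident: 729.3 / 4.385×10⁻¹⁹ = 1.663×10²¹, i.e. 1.663×10²¹/6.022×10²³ = 0.002762 mol.
Fraction absorbed: 1 − 10^(−0.536) = 0.7089.
Photons absorbed: 0.7089 × 0.002762 = 0.001958 mol.
Product: Φ × n_abs = 0.00986 × 0.001958 = 1.931×10⁻⁵ mol.

1.9×10⁻⁵ mol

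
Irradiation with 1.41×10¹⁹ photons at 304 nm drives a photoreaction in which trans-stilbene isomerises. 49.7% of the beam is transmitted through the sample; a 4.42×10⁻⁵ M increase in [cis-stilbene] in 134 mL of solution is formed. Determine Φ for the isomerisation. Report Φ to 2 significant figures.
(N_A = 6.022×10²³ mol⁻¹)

Φ = 0.50

Product: (4.42×10⁻⁵ M)(0.134 L) = 5.923×10⁻⁶ mol.
Moles of photons: 1.41×10¹⁹ / 6.022×10²³ = 2.341×10⁻⁵ mol.
Fraction absorbed: 1 − 49.7/100 = 0.5030.
Photons absorbed: 0.5030 × 2.341×10⁻⁵ = 1.178×10⁻⁵ mol.
Φ = 5.923×10⁻⁶ mol / 1.178×10⁻⁵ mol photons = 0.50.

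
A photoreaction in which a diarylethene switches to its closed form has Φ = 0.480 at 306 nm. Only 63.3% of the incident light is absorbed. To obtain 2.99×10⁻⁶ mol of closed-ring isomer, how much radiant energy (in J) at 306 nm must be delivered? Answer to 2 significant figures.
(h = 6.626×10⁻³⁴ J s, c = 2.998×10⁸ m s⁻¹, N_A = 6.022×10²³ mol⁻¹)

3.8 J

Photons that must be absorbed: 2.99×10⁻⁶ / 0.480 = 6.229×10⁻⁶ mol.
Incident photons needed: 6.229×10⁻⁶ / 0.633 = 9.840×10⁻⁶ mol.
Photon energy: hc/λ = 6.492×10⁻¹⁹ J; per mole, 3.909×10⁵ J mol⁻¹.
Energy required: 9.840×10⁻⁶ × 3.909×10⁵ = 3.8 J.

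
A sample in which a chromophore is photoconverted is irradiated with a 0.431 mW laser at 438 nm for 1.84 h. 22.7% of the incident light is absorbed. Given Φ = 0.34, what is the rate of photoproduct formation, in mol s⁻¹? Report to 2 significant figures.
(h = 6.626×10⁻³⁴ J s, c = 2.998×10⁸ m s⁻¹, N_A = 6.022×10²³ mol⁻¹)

Photon energy at 438 nm: hc/λ = (6.626×10⁻³⁴)(2.998×10⁸)/(438×10⁻⁹) = 4.535×10⁻¹⁹ J.
Energy delivered: (0.431 mW)(6624 s) = 2.855 J.
Photons incident: 2.855 / 4.535×10⁻¹⁹ = 6.295×10¹⁸, i.e. 6.295×10¹⁸/6.022×10²³ = 1.045×10⁻⁵ mol.
Photons absorbed: 0.227 × 1.045×10⁻⁵ = 2.372×10⁻⁶ mol.
Product formed: 0.34 × 2.372×10⁻⁶ = 8.065×10⁻⁷ mol.
Rate: 8.065×10⁻⁷ / 6624 s = 1.2×10⁻¹⁰ mol s⁻¹.

1.2×10⁻¹⁰ mol s⁻¹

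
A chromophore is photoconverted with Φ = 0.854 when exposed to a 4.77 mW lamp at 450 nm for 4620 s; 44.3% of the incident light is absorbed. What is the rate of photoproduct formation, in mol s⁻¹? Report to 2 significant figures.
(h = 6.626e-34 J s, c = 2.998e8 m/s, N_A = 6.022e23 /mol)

6.8e-9 mol s⁻¹

Photon energy at 450 nm: hc/λ = (6.626e-34)(2.998e8)/(450e-9) = 4.414e-19 J.
Energy delivered: (4.77 mW)(4620 s) = 22.04 J.
Photons incident: 22.04 / 4.414e-19 = 4.993e19, i.e. 4.993e19/6.022e23 = 8.291e-5 mol.
Photons absorbed: 0.443 × 8.291e-5 = 3.673e-5 mol.
Product formed: 0.854 × 3.673e-5 = 3.137e-5 mol.
Rate: 3.137e-5 / 4620 s = 6.8e-9 mol s⁻¹.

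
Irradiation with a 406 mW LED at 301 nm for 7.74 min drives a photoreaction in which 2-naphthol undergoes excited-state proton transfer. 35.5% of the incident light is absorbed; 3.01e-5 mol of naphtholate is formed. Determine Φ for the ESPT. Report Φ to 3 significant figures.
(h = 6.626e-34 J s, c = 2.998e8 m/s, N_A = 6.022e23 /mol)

Φ = 0.179

Photon energy at 301 nm: hc/λ = (6.626e-34)(2.998e8)/(301e-9) = 6.600e-19 J.
Energy delivered: (406 mW)(464.4 s) = 188.5 J.
Photons incident: 188.5 / 6.600e-19 = 2.856e20, i.e. 2.856e20/6.022e23 = 4.743e-4 mol.
Photons absorbed: 0.355 × 4.743e-4 = 1.684e-4 mol.
Φ = 3.01e-5 mol / 1.684e-4 mol photons = 0.179.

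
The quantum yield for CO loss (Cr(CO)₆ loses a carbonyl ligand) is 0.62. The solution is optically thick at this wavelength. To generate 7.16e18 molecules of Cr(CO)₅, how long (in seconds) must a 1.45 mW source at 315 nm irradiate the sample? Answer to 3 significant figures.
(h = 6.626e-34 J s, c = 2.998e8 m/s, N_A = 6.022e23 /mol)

Product: 7.16e18 / 6.022e23 = 1.189e-5 mol.
Photons that must be absorbed: 1.189e-5 / 0.62 = 1.918e-5 mol.
Photon energy: hc/λ = 6.306e-19 J; per mole, 3.797e5 J mol⁻¹.
Energy required: 1.918e-5 × 3.797e5 = 7.283 J.
Time: 7.283 J / 0.00145 W = 5020 s.

t ≈ 5020 s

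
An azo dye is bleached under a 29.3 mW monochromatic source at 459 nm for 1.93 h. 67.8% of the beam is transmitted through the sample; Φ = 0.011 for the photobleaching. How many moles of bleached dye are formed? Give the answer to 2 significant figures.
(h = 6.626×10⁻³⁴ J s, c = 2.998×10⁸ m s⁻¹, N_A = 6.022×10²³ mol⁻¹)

2.8×10⁻⁶ mol

Photon energy at 459 nm: hc/λ = (6.626×10⁻³⁴)(2.998×10⁸)/(459×10⁻⁹) = 4.328×10⁻¹⁹ J.
Energy delivered: (29.3 mW)(6948 s) = 203.6 J.
Photons incident: 203.6 / 4.328×10⁻¹⁹ = 4.704×10²⁰, i.e. 4.704×10²⁰/6.022×10²³ = 7.811×10⁻⁴ mol.
Fraction absorbed: 1 − 67.8/100 = 0.3220.
Photons absorbed: 0.3220 × 7.811×10⁻⁴ = 2.515×10⁻⁴ mol.
Product: Φ × n_abs = 0.011 × 2.515×10⁻⁴ = 2.766×10⁻⁶ mol.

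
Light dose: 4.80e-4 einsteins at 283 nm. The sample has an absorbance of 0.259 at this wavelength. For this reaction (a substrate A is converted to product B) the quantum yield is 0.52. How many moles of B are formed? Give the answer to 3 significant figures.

Fraction absorbed: 1 − 10^(−0.259) = 0.4492.
Photons absorbed: 0.4492 × 4.80e-4 = 2.156e-4 mol.
Product: Φ × n_abs = 0.52 × 2.156e-4 = 1.121e-4 mol.

1.12e-4 mol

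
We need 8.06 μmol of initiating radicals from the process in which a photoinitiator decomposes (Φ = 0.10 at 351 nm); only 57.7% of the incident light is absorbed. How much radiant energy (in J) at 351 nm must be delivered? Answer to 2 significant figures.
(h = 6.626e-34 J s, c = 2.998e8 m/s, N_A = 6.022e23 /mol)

48 J

Product: 8.06 μmol = 8.06e-6 mol.
Photons that must be absorbed: 8.06e-6 / 0.10 = 8.060e-5 mol.
Incident photons needed: 8.060e-5 / 0.577 = 1.397e-4 mol.
Photon energy: hc/λ = 5.659e-19 J; per mole, 3.408e5 J mol⁻¹.
Energy required: 1.397e-4 × 3.408e5 = 48 J.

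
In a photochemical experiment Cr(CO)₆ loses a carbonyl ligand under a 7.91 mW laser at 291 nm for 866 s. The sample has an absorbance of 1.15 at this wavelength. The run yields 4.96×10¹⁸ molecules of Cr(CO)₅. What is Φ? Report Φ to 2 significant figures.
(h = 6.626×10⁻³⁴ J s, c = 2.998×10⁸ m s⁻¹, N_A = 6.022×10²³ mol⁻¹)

Φ = 0.53

Product: 4.96×10¹⁸ / 6.022×10²³ = 8.236×10⁻⁶ mol.
Photon energy at 291 nm: hc/λ = (6.626×10⁻³⁴)(2.998×10⁸)/(291×10⁻⁹) = 6.826×10⁻¹⁹ J.
Energy delivered: (7.91 mW)(866 s) = 6.850 J.
Photons incident: 6.850 / 6.826×10⁻¹⁹ = 1.004×10¹⁹, i.e. 1.004×10¹⁹/6.022×10²³ = 1.667×10⁻⁵ mol.
Fraction absorbed: 1 − 10^(−1.15) = 0.9292.
Photons absorbed: 0.9292 × 1.667×10⁻⁵ = 1.549×10⁻⁵ mol.
Φ = 8.236×10⁻⁶ mol / 1.549×10⁻⁵ mol photons = 0.53.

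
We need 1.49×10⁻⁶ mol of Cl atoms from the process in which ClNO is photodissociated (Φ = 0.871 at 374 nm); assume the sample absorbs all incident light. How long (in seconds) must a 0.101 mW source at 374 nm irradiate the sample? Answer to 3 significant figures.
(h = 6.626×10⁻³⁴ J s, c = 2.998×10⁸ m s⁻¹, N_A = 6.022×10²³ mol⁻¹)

Photons that must be absorbed: 1.49×10⁻⁶ / 0.871 = 1.711×10⁻⁶ mol.
Photon energy: hc/λ = 5.311×10⁻¹⁹ J; per mole, 3.198×10⁵ J mol⁻¹.
Energy required: 1.711×10⁻⁶ × 3.198×10⁵ = 0.5472 J.
Time: 0.5472 J / 0.000101 W = 5420 s.

t ≈ 5420 s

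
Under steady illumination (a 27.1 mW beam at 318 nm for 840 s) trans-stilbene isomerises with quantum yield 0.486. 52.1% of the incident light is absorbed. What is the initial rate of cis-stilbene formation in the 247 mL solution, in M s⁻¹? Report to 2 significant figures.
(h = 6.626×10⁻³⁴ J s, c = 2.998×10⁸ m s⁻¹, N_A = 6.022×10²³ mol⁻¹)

Photon energy at 318 nm: hc/λ = (6.626×10⁻³⁴)(2.998×10⁸)/(318×10⁻⁹) = 6.247×10⁻¹⁹ J.
Energy delivered: (27.1 mW)(840 s) = 22.76 J.
Photons incident: 22.76 / 6.247×10⁻¹⁹ = 3.643×10¹⁹, i.e. 3.643×10¹⁹/6.022×10²³ = 6.049×10⁻⁵ mol.
Photons absorbed: 0.521 × 6.049×10⁻⁵ = 3.152×10⁻⁵ mol.
Product formed: 0.486 × 3.152×10⁻⁵ = 1.532×10⁻⁵ mol.
Rate: 1.532×10⁻⁵ mol / (840 s × 0.247 L) = 7.4×10⁻⁸ M s⁻¹.

7.4×10⁻⁸ M s⁻¹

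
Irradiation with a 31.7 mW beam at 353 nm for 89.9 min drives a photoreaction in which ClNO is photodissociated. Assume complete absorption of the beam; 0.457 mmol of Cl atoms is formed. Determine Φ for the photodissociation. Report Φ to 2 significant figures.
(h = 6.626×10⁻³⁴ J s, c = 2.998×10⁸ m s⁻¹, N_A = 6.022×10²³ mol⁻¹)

Product: 0.457 mmol = 4.57×10⁻⁴ mol.
Photon energy at 353 nm: hc/λ = (6.626×10⁻³⁴)(2.998×10⁸)/(353×10⁻⁹) = 5.627×10⁻¹⁹ J.
Energy delivered: (31.7 mW)(5394 s) = 171.0 J.
Photons incident: 171.0 / 5.627×10⁻¹⁹ = 3.039×10²⁰, i.e. 3.039×10²⁰/6.022×10²³ = 5.046×10⁻⁴ mol.
Φ = 4.57×10⁻⁴ mol / 5.046×10⁻⁴ mol photons = 0.91.

Φ = 0.91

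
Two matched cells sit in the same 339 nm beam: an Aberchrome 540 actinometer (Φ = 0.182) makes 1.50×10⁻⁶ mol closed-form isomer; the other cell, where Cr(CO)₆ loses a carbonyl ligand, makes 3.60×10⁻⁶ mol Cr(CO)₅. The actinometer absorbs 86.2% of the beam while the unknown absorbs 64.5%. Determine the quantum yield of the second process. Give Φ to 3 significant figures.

Photons absorbed by the actinometer: 1.50×10⁻⁶ / 0.182 = 8.242×10⁻⁶ mol.
Incident flux: 8.242×10⁻⁶ / 0.862 = 9.561×10⁻⁶ einstein.
Absorbed by unknown: 0.645 × 9.561×10⁻⁶ = 6.167×10⁻⁶ mol.
Φ(unknown) = 3.60×10⁻⁶ / 6.167×10⁻⁶ = 0.584.

Φ = 0.584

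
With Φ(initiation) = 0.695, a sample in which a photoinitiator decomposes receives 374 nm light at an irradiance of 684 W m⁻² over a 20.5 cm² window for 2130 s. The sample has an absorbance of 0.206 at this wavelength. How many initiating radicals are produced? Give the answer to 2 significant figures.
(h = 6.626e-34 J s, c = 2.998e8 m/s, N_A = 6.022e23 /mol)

1.5e21 initiating radicals

Photon energy at 374 nm: hc/λ = (6.626e-34)(2.998e8)/(374e-9) = 5.311e-19 J.
Energy delivered: (684 W m⁻²)(20.5e-4 m²)(2130 s) = 2987 J.
Photons incident: 2987 / 5.311e-19 = 5.624e21, i.e. 5.624e21/6.022e23 = 0.009339 mol.
Fraction absorbed: 1 − 10^(−0.206) = 0.3777.
Photons absorbed: 0.3777 × 0.009339 = 0.003527 mol.
Product: Φ × n_abs = 0.695 × 0.003527 = 0.002451 mol.
As a count: 0.002451 × 6.022e23 = 1.5e21.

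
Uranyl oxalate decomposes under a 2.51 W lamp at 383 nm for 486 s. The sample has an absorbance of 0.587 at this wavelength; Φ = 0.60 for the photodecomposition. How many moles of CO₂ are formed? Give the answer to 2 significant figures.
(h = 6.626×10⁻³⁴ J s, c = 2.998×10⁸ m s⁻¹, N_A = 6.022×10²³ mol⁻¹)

0.0017 mol

Photon energy at 383 nm: hc/λ = (6.626×10⁻³⁴)(2.998×10⁸)/(383×10⁻⁹) = 5.187×10⁻¹⁹ J.
Energy delivered: (2.51 W)(486 s) = 1220 J.
Photons incident: 1220 / 5.187×10⁻¹⁹ = 2.352×10²¹, i.e. 2.352×10²¹/6.022×10²³ = 0.003906 mol.
Fraction absorbed: 1 − 10^(−0.587) = 0.7412.
Photons absorbed: 0.7412 × 0.003906 = 0.002895 mol.
Product: Φ × n_abs = 0.60 × 0.002895 = 0.001737 mol.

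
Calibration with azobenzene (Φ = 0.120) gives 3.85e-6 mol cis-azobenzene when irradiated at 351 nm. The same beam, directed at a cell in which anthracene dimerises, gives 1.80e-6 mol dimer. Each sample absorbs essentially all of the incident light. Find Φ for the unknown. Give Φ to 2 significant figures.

Photons absorbed by the actinometer: 3.85e-6 / 0.120 = 3.208e-5 mol.
Φ(unknown) = 1.80e-6 / 3.208e-5 = 0.056.

Φ = 0.056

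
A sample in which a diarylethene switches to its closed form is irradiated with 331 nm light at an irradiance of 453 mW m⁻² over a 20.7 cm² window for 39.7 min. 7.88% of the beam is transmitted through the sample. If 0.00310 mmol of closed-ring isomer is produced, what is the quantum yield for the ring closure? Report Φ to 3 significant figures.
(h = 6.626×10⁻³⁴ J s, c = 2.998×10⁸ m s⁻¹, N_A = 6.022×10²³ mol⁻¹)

Φ = 0.544

Product: 0.00310 mmol = 3.10×10⁻⁶ mol.
Photon energy at 331 nm: hc/λ = (6.626×10⁻³⁴)(2.998×10⁸)/(331×10⁻⁹) = 6.001×10⁻¹⁹ J.
Energy delivered: (453 mW m⁻²)(20.7×10⁻⁴ m²)(2382 s) = 2.234 J.
Photons incident: 2.234 / 6.001×10⁻¹⁹ = 3.723×10¹⁸, i.e. 3.723×10¹⁸/6.022×10²³ = 6.182×10⁻⁶ mol.
Fraction absorbed: 1 − 7.88/100 = 0.9212.
Photons absorbed: 0.9212 × 6.182×10⁻⁶ = 5.695×10⁻⁶ mol.
Φ = 3.10×10⁻⁶ mol / 5.695×10⁻⁶ mol photons = 0.544.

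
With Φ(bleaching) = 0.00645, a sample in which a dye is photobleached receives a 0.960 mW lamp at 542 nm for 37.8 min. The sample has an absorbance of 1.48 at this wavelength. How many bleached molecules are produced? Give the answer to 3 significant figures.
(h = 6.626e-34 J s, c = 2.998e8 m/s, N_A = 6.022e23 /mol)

3.70e16 bleached molecules

Photon energy at 542 nm: hc/λ = (6.626e-34)(2.998e8)/(542e-9) = 3.665e-19 J.
Energy delivered: (0.960 mW)(2268 s) = 2.177 J.
Photons incident: 2.177 / 3.665e-19 = 5.940e18, i.e. 5.940e18/6.022e23 = 9.864e-6 mol.
Fraction absorbed: 1 − 10^(−1.48) = 0.9669.
Photons absorbed: 0.9669 × 9.864e-6 = 9.538e-6 mol.
Product: Φ × n_abs = 0.00645 × 9.538e-6 = 6.152e-8 mol.
As a count: 6.152e-8 × 6.022e23 = 3.70e16.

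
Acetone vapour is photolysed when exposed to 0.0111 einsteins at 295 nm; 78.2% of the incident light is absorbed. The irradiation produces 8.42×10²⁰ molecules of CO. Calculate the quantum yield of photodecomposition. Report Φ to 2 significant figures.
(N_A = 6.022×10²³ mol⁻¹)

Product: 8.42×10²⁰ / 6.022×10²³ = 0.001398 mol.
Photons absorbed: 0.782 × 0.0111 = 0.008680 mol.
Φ = 0.001398 mol / 0.008680 mol photons = 0.16.

Φ = 0.16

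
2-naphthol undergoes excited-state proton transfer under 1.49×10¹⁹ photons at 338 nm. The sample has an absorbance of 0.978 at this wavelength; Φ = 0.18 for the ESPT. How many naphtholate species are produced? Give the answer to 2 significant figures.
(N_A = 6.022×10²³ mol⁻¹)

2.4×10¹⁸ species

Moles of photons: 1.49×10¹⁹ / 6.022×10²³ = 2.474×10⁻⁵ mol.
Fraction absorbed: 1 − 10^(−0.978) = 0.8948.
Photons absorbed: 0.8948 × 2.474×10⁻⁵ = 2.214×10⁻⁵ mol.
Product: Φ × n_abs = 0.18 × 2.214×10⁻⁵ = 3.985×10⁻⁶ mol.
As a count: 3.985×10⁻⁶ × 6.022×10²³ = 2.4×10¹⁸.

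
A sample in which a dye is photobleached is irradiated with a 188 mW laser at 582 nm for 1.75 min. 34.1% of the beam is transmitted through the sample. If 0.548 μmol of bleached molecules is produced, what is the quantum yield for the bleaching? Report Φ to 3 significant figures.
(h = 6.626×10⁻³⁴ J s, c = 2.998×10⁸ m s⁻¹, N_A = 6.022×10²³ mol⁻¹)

Product: 0.548 μmol = 5.48×10⁻⁷ mol.
Photon energy at 582 nm: hc/λ = (6.626×10⁻³⁴)(2.998×10⁸)/(582×10⁻⁹) = 3.413×10⁻¹⁹ J.
Energy delivered: (188 mW)(105 s) = 19.74 J.
Photons incident: 19.74 / 3.413×10⁻¹⁹ = 5.784×10¹⁹, i.e. 5.784×10¹⁹/6.022×10²³ = 9.605×10⁻⁵ mol.
Fraction absorbed: 1 − 34.1/100 = 0.6590.
Photons absorbed: 0.6590 × 9.605×10⁻⁵ = 6.330×10⁻⁵ mol.
Φ = 5.48×10⁻⁷ mol / 6.330×10⁻⁵ mol photons = 0.00866.

Φ = 0.00866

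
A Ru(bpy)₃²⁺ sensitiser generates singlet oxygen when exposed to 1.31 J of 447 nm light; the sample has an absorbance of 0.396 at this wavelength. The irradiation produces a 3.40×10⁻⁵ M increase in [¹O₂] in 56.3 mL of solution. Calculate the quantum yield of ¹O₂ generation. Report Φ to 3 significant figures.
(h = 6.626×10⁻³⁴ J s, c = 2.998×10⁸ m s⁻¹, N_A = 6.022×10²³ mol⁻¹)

Product: (3.40×10⁻⁵ M)(0.0563 L) = 1.914×10⁻⁶ mol.
Photon energy at 447 nm: hc/λ = (6.626×10⁻³⁴)(2.998×10⁸)/(447×10⁻⁹) = 4.444×10⁻¹⁹ J.
Photons incident: 1.31 / 4.444×10⁻¹⁹ = 2.948×10¹⁸, i.e. 2.948×10¹⁸/6.022×10²³ = 4.895×10⁻⁶ mol.
Fraction absorbed: 1 − 10^(−0.396) = 0.5982.
Photons absorbed: 0.5982 × 4.895×10⁻⁶ = 2.928×10⁻⁶ mol.
Φ = 1.914×10⁻⁶ mol / 2.928×10⁻⁶ mol photons = 0.654.

Φ = 0.654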